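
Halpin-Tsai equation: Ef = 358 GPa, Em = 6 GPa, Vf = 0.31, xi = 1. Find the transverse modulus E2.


eta = (Ef/Em - 1)/(Ef/Em + xi) = (59.6667 - 1)/(59.6667 + 1) = 0.967
E2 = Em*(1+xi*eta*Vf)/(1-eta*Vf) = 11.14 GPa

11.14 GPa


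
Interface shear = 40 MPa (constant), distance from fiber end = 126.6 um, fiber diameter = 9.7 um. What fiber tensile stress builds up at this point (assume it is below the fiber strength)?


Force balance: sigma_f * (pi*d^2/4) = tau * (pi*d) * x  ->  sigma_f = 4 * tau * x / d
sigma_f = 4 * 40 * 126.6 / 9.7 = 2088.2 MPa

2088.2 MPa


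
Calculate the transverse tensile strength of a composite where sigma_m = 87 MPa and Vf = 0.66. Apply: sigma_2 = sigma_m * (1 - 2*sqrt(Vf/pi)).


factor = 1 - 2*sqrt(0.66/pi) = 0.0833
sigma_2 = 87 * 0.0833 = 7.25 MPa

7.25 MPa


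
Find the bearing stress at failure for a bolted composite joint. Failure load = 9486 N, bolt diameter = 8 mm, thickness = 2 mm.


sigma_br = F/(d*h) = 9486/(8*2) = 592.9 MPa

592.9 MPa


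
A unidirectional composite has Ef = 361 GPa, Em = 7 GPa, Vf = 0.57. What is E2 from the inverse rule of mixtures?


1/E2 = Vf/Ef + (1-Vf)/Em = 0.57/361 + 0.43/7
E2 = 15.87 GPa

15.87 GPa


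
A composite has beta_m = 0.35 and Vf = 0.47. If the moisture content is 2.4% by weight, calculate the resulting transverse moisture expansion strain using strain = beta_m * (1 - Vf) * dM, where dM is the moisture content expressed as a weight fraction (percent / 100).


dM = 2.4/100 = 0.024
strain = beta_m * (1-Vf) * dM = 0.35 * 0.53 * 0.024 = 0.004452

0.004452


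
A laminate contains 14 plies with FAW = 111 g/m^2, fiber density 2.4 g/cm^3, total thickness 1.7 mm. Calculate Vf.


Vf = n * FAW / (rho_f * h * 1000) = 14 * 111 / (2.4 * 1.7 * 1000) = 0.3809

0.3809


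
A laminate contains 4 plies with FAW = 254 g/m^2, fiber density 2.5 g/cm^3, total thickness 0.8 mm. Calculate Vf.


Vf = n * FAW / (rho_f * h * 1000) = 4 * 254 / (2.5 * 0.8 * 1000) = 0.508

0.508


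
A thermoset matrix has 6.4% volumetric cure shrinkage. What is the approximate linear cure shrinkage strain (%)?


Linear shrinkage ≈ vol_shrink/3 = 6.4/3 = 2.133%

2.133%


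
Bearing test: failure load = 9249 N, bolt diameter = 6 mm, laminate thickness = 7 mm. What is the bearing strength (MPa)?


sigma_br = F/(d*h) = 9249/(6*7) = 220.2 MPa

220.2 MPa


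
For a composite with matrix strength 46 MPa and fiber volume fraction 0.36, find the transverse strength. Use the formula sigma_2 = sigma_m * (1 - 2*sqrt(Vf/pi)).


factor = 1 - 2*sqrt(0.36/pi) = 0.323
sigma_2 = 46 * 0.323 = 14.86 MPa

14.86 MPa


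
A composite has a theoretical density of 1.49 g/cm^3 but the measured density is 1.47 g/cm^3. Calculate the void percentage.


Void% = (rho_theo - rho_actual)/rho_theo * 100 = (1.49 - 1.47)/1.49 * 100 = 1.34%

1.34%


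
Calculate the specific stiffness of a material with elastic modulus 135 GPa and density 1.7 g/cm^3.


Specific stiffness = E/rho = 135/1.7 = 79.4 GPa/(g/cm^3)

79.4 GPa/(g/cm^3)


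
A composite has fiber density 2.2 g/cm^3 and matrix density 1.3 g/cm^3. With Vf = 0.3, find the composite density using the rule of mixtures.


rho_c = rho_f*Vf + rho_m*(1-Vf) = 2.2*0.3 + 1.3*0.7 = 1.57 g/cm^3

1.57 g/cm^3


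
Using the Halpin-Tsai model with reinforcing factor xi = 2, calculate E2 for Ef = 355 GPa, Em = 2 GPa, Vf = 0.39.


eta = (Ef/Em - 1)/(Ef/Em + xi) = (177.5 - 1)/(177.5 + 2) = 0.9833
E2 = Em*(1+xi*eta*Vf)/(1-eta*Vf) = 5.73 GPa

5.73 GPa


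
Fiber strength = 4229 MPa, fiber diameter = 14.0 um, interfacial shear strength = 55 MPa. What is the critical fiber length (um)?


Lc = sigma_f * d / (2 * tau_i) = 4229 * 14.0 / (2 * 55) = 538.2 um

538.2 um


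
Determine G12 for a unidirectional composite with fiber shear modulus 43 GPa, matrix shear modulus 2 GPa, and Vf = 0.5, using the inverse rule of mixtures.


1/G12 = Vf/Gf + (1-Vf)/Gm = 0.5/43 + 0.5/2
G12 = 3.82 GPa

3.82 GPa


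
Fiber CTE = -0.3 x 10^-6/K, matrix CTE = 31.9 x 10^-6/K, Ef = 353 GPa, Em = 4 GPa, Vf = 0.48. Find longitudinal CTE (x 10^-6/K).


E1 = Ef*Vf + Em*(1-Vf) = 171.52
alpha_1 = (alpha_f*Ef*Vf + alpha_m*Em*(1-Vf))/E1 = 0.09 x 10^-6/K

0.09 x 10^-6/K


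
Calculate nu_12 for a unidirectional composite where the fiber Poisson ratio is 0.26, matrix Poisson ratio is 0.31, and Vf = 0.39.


nu_12 = nu_f*Vf + nu_m*(1-Vf) = 0.26*0.39 + 0.31*0.61 = 0.2905

0.2905


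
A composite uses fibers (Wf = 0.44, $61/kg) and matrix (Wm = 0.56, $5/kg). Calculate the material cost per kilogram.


Cost = cost_f*Wf + cost_m*Wm = 61*0.44 + 5*0.56 = $29.64/kg

$29.64/kg


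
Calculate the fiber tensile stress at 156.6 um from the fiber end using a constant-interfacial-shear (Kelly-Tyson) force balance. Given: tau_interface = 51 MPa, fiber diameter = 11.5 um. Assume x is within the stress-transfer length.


Force balance: sigma_f * (pi*d^2/4) = tau * (pi*d) * x  ->  sigma_f = 4 * tau * x / d
sigma_f = 4 * 51 * 156.6 / 11.5 = 2777.9 MPa

2777.9 MPa


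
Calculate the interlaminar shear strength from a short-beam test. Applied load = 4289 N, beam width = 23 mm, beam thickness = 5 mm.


ILSS = 3F/(4bh) = 3*4289/(4*23*5) = 27.97 MPa

27.97 MPa


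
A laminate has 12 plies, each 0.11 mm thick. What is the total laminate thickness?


h = n * t_ply = 12 * 0.11 = 1.32 mm

1.32 mm


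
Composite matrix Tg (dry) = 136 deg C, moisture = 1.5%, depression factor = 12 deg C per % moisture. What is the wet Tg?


Tg_wet = Tg_dry - k*moisture = 136 - 12*1.5 = 118.0 deg C

118.0 deg C


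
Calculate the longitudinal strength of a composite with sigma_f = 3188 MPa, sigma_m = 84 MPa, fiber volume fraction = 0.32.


sigma_1 = sigma_f*Vf + sigma_m*(1-Vf) = 3188*0.32 + 84*0.68 = 1077.3 MPa

1077.3 MPa


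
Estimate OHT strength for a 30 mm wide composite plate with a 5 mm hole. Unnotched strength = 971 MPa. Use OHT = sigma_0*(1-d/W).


OHT = sigma_0*(1-d/W) = 971*(1-5/30) = 809.2 MPa

809.2 MPa


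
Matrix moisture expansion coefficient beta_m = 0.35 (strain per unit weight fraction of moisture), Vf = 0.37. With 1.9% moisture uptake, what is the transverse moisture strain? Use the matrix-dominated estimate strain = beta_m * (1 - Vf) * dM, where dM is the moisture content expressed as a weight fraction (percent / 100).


dM = 1.9/100 = 0.019
strain = beta_m * (1-Vf) * dM = 0.35 * 0.63 * 0.019 = 0.0041895

0.0041895


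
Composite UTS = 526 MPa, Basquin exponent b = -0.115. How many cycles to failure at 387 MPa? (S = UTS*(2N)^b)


N = 0.5 * (S/UTS)^(1/b) = 0.5 * (387/526)^(1/-0.115) = 7.2091 cycles

7.2091 cycles


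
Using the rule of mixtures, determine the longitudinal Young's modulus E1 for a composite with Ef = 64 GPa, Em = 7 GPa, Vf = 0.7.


E1 = Ef*Vf + Em*(1-Vf) = 64*0.7 + 7*0.3 = 46.9 GPa

46.9 GPa


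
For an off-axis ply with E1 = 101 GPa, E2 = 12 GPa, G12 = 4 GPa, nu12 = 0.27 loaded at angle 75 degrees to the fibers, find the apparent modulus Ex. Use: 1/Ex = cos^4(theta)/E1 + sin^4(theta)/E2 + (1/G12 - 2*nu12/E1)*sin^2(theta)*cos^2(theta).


cos^4(75) = 0.004487, sin^4(75) = 0.870513, sin^2(75)*cos^2(75) = 0.0625
1/G12 - 2*nu12/E1 = 1/4 - 2*0.27/101 = 0.244653 GPa^-1
1/Ex = 0.004487/101 + 0.870513/12 + 0.244653*0.0625 = 0.087878 GPa^-1
Ex = 11.38 GPa

11.38 GPa


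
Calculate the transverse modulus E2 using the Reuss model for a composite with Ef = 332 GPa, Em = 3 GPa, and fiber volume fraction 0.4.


1/E2 = Vf/Ef + (1-Vf)/Em = 0.4/332 + 0.6/3
E2 = 4.97 GPa

4.97 GPa


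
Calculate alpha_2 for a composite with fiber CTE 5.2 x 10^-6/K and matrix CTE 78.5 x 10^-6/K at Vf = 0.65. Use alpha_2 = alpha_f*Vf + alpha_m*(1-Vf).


alpha_2 = alpha_f*Vf + alpha_m*(1-Vf) = 5.2*0.65 + 78.5*0.35 = 30.9 x 10^-6/K

30.9 x 10^-6/K


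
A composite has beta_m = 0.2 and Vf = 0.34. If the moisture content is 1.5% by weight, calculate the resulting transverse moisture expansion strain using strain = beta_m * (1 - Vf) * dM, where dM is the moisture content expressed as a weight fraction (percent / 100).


dM = 1.5/100 = 0.015
strain = beta_m * (1-Vf) * dM = 0.2 * 0.66 * 0.015 = 0.00198

0.00198


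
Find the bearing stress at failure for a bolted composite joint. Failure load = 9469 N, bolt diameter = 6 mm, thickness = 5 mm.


sigma_br = F/(d*h) = 9469/(6*5) = 315.6 MPa

315.6 MPa


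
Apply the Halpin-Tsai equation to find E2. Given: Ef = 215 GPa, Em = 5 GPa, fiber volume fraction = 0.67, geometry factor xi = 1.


eta = (Ef/Em - 1)/(Ef/Em + xi) = (43.0 - 1)/(43.0 + 1) = 0.9545
E2 = Em*(1+xi*eta*Vf)/(1-eta*Vf) = 22.74 GPa

22.74 GPa


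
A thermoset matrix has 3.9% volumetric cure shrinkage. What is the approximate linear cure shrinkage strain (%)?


Linear shrinkage ≈ vol_shrink/3 = 3.9/3 = 1.3%

1.3%


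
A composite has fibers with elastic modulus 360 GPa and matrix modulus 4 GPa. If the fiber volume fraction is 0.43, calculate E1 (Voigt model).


E1 = Ef*Vf + Em*(1-Vf) = 360*0.43 + 4*0.57 = 157.08 GPa

157.08 GPa


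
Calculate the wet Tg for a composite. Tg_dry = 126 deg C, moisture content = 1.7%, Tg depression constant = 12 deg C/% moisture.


Tg_wet = Tg_dry - k*moisture = 126 - 12*1.7 = 105.6 deg C

105.6 deg C


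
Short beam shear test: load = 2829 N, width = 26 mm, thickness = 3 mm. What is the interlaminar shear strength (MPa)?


ILSS = 3F/(4bh) = 3*2829/(4*26*3) = 27.2 MPa

27.2 MPa


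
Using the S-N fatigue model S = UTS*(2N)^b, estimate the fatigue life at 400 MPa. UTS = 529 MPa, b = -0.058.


N = 0.5 * (S/UTS)^(1/b) = 0.5 * (400/529)^(1/-0.058) = 61.9440 cycles

61.9440 cycles


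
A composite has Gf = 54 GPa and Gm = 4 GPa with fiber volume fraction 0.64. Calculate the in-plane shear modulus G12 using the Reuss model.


1/G12 = Vf/Gf + (1-Vf)/Gm = 0.64/54 + 0.36/4
G12 = 9.82 GPa

9.82 GPa


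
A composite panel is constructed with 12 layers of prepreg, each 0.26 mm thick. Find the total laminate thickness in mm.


h = n * t_ply = 12 * 0.26 = 3.12 mm

3.12 mm


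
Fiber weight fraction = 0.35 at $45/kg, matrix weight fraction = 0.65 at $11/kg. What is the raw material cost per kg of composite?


Cost = cost_f*Wf + cost_m*Wm = 45*0.35 + 11*0.65 = $22.9/kg

$22.9/kg


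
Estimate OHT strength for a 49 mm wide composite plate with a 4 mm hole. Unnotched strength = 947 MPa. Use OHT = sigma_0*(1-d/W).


OHT = sigma_0*(1-d/W) = 947*(1-4/49) = 869.7 MPa

869.7 MPa


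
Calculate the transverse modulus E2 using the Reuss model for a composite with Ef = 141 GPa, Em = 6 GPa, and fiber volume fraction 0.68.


1/E2 = Vf/Ef + (1-Vf)/Em = 0.68/141 + 0.32/6
E2 = 17.2 GPa

17.2 GPa


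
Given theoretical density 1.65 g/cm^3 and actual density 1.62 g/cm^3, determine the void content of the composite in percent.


Void% = (rho_theo - rho_actual)/rho_theo * 100 = (1.65 - 1.62)/1.65 * 100 = 1.82%

1.82%


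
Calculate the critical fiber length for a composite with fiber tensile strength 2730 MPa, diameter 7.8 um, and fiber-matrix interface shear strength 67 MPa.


Lc = sigma_f * d / (2 * tau_i) = 2730 * 7.8 / (2 * 67) = 158.9 um

158.9 um


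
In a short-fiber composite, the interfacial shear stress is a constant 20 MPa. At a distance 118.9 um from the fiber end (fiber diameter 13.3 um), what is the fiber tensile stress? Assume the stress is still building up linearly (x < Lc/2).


Force balance: sigma_f * (pi*d^2/4) = tau * (pi*d) * x  ->  sigma_f = 4 * tau * x / d
sigma_f = 4 * 20 * 118.9 / 13.3 = 715.2 MPa

715.2 MPa


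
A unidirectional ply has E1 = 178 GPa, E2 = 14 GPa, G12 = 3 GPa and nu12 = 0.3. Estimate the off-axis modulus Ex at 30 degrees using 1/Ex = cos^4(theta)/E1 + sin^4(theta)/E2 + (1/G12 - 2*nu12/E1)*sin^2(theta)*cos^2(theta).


cos^4(30) = 0.5625, sin^4(30) = 0.0625, sin^2(30)*cos^2(30) = 0.1875
1/G12 - 2*nu12/E1 = 1/3 - 2*0.3/178 = 0.329963 GPa^-1
1/Ex = 0.5625/178 + 0.0625/14 + 0.329963*0.1875 = 0.0694924 GPa^-1
Ex = 14.39 GPa

14.39 GPa


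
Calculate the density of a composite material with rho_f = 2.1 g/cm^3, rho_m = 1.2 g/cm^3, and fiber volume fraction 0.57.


rho_c = rho_f*Vf + rho_m*(1-Vf) = 2.1*0.57 + 1.2*0.43 = 1.713 g/cm^3

1.713 g/cm^3


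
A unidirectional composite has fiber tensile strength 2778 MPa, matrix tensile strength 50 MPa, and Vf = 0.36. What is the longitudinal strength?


sigma_1 = sigma_f*Vf + sigma_m*(1-Vf) = 2778*0.36 + 50*0.64 = 1032.1 MPa

1032.1 MPa


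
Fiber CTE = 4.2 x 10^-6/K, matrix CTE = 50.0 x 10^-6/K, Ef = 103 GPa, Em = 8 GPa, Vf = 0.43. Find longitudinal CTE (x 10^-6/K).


E1 = Ef*Vf + Em*(1-Vf) = 48.85
alpha_1 = (alpha_f*Ef*Vf + alpha_m*Em*(1-Vf))/E1 = 8.48 x 10^-6/K

8.48 x 10^-6/K


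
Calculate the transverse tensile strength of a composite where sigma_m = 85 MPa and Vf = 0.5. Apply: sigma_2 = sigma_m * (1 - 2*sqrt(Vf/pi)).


factor = 1 - 2*sqrt(0.5/pi) = 0.2021
sigma_2 = 85 * 0.2021 = 17.18 MPa

17.18 MPa


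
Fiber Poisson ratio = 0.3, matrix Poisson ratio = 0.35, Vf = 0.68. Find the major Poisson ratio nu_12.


nu_12 = nu_f*Vf + nu_m*(1-Vf) = 0.3*0.68 + 0.35*0.32 = 0.316

0.316


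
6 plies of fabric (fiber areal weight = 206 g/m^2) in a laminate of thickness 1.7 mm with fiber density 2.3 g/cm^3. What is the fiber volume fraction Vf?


Vf = n * FAW / (rho_f * h * 1000) = 6 * 206 / (2.3 * 1.7 * 1000) = 0.3161

0.3161


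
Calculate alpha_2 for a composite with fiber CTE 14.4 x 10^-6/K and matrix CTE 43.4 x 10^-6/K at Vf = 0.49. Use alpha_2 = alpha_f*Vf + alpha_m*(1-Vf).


alpha_2 = alpha_f*Vf + alpha_m*(1-Vf) = 14.4*0.49 + 43.4*0.51 = 29.2 x 10^-6/K

29.2 x 10^-6/K


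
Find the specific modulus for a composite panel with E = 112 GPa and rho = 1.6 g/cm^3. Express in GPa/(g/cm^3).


Specific stiffness = E/rho = 112/1.6 = 70.0 GPa/(g/cm^3)

70.0 GPa/(g/cm^3)


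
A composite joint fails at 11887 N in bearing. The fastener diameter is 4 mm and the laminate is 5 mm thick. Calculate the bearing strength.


sigma_br = F/(d*h) = 11887/(4*5) = 594.4 MPa

594.4 MPa


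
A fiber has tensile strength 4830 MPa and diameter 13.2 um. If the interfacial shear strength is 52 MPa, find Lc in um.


Lc = sigma_f * d / (2 * tau_i) = 4830 * 13.2 / (2 * 52) = 613.0 um

613.0 um


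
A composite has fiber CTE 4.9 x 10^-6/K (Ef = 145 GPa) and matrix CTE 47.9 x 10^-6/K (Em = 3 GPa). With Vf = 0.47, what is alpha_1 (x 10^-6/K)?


E1 = Ef*Vf + Em*(1-Vf) = 69.74
alpha_1 = (alpha_f*Ef*Vf + alpha_m*Em*(1-Vf))/E1 = 5.88 x 10^-6/K

5.88 x 10^-6/K


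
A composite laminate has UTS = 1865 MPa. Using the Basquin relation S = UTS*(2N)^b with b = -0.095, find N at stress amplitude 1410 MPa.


N = 0.5 * (S/UTS)^(1/b) = 0.5 * (1410/1865)^(1/-0.095) = 9.4950 cycles

9.4950 cycles


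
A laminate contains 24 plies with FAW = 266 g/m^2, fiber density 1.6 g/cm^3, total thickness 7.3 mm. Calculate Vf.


Vf = n * FAW / (rho_f * h * 1000) = 24 * 266 / (1.6 * 7.3 * 1000) = 0.5466

0.5466


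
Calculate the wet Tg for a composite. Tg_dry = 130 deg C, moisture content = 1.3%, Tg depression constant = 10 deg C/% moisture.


Tg_wet = Tg_dry - k*moisture = 130 - 10*1.3 = 117.0 deg C

117.0 deg C


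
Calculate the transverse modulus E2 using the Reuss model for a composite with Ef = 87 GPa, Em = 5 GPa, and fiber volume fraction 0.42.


1/E2 = Vf/Ef + (1-Vf)/Em = 0.42/87 + 0.58/5
E2 = 8.28 GPa

8.28 GPa


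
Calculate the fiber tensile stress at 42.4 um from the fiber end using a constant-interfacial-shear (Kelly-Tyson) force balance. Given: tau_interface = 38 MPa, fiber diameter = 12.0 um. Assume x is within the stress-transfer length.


Force balance: sigma_f * (pi*d^2/4) = tau * (pi*d) * x  ->  sigma_f = 4 * tau * x / d
sigma_f = 4 * 38 * 42.4 / 12.0 = 537.1 MPa

537.1 MPa


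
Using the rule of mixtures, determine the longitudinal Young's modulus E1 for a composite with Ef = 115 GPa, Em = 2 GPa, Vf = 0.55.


E1 = Ef*Vf + Em*(1-Vf) = 115*0.55 + 2*0.45 = 64.15 GPa

64.15 GPa


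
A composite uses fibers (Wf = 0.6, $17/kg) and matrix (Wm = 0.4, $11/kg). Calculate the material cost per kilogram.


Cost = cost_f*Wf + cost_m*Wm = 17*0.6 + 11*0.4 = $14.6/kg

$14.6/kg


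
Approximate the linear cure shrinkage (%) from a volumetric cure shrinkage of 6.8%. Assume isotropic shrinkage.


Linear shrinkage ≈ vol_shrink/3 = 6.8/3 = 2.267%

2.267%


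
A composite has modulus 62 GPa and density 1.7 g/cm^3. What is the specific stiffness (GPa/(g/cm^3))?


Specific stiffness = E/rho = 62/1.7 = 36.5 GPa/(g/cm^3)

36.5 GPa/(g/cm^3)


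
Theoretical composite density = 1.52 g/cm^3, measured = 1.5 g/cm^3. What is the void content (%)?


Void% = (rho_theo - rho_actual)/rho_theo * 100 = (1.52 - 1.5)/1.52 * 100 = 1.32%

1.32%


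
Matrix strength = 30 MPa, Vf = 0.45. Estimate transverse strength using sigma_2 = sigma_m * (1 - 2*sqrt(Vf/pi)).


factor = 1 - 2*sqrt(0.45/pi) = 0.2431
sigma_2 = 30 * 0.2431 = 7.29 MPa

7.29 MPa


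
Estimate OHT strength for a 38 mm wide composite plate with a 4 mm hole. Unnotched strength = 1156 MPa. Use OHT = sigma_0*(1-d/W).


OHT = sigma_0*(1-d/W) = 1156*(1-4/38) = 1034.3 MPa

1034.3 MPa


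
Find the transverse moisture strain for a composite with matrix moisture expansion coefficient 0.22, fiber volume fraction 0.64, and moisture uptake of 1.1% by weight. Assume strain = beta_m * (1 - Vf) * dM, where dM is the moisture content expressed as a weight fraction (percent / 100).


dM = 1.1/100 = 0.011
strain = beta_m * (1-Vf) * dM = 0.22 * 0.36 * 0.011 = 0.0008712

0.0008712


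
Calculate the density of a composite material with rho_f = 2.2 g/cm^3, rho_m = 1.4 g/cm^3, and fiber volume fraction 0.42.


rho_c = rho_f*Vf + rho_m*(1-Vf) = 2.2*0.42 + 1.4*0.58 = 1.736 g/cm^3

1.736 g/cm^3


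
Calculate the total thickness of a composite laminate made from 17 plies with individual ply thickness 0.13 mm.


h = n * t_ply = 17 * 0.13 = 2.21 mm

2.21 mm


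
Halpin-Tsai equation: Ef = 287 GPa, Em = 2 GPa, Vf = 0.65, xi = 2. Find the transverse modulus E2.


eta = (Ef/Em - 1)/(Ef/Em + xi) = (143.5 - 1)/(143.5 + 2) = 0.9794
E2 = Em*(1+xi*eta*Vf)/(1-eta*Vf) = 12.51 GPa

12.51 GPa


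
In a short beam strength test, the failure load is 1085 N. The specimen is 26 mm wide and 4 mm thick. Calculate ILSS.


ILSS = 3F/(4bh) = 3*1085/(4*26*4) = 7.82 MPa

7.82 MPa


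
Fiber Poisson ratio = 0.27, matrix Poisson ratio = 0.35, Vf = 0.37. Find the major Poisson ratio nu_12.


nu_12 = nu_f*Vf + nu_m*(1-Vf) = 0.27*0.37 + 0.35*0.63 = 0.3204

0.3204


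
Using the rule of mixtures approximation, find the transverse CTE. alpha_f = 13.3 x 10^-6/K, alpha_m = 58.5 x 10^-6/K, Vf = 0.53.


alpha_2 = alpha_f*Vf + alpha_m*(1-Vf) = 13.3*0.53 + 58.5*0.47 = 34.5 x 10^-6/K

34.5 x 10^-6/K


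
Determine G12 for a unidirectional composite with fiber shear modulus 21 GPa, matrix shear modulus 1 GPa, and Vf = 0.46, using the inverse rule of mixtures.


1/G12 = Vf/Gf + (1-Vf)/Gm = 0.46/21 + 0.54/1
G12 = 1.78 GPa

1.78 GPa


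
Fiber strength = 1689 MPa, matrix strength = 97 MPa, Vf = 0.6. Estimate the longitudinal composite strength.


sigma_1 = sigma_f*Vf + sigma_m*(1-Vf) = 1689*0.6 + 97*0.4 = 1052.2 MPa

1052.2 MPa


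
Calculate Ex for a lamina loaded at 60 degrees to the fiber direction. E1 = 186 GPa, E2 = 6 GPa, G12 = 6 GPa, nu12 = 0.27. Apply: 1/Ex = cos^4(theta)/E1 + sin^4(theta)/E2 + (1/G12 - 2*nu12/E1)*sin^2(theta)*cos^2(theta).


cos^4(60) = 0.0625, sin^4(60) = 0.5625, sin^2(60)*cos^2(60) = 0.1875
1/G12 - 2*nu12/E1 = 1/6 - 2*0.27/186 = 0.163763 GPa^-1
1/Ex = 0.0625/186 + 0.5625/6 + 0.163763*0.1875 = 0.1247917 GPa^-1
Ex = 8.01 GPa

8.01 GPa


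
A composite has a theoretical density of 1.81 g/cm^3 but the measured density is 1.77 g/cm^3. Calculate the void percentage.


Void% = (rho_theo - rho_actual)/rho_theo * 100 = (1.81 - 1.77)/1.81 * 100 = 2.21%

2.21%


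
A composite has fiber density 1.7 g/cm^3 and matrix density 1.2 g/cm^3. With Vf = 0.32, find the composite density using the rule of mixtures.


rho_c = rho_f*Vf + rho_m*(1-Vf) = 1.7*0.32 + 1.2*0.68 = 1.36 g/cm^3

1.36 g/cm^3


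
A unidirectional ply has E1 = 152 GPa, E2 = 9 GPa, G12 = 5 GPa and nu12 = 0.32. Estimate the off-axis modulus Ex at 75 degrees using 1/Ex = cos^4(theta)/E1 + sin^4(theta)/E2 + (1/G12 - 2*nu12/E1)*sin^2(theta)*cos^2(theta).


cos^4(75) = 0.004487, sin^4(75) = 0.870513, sin^2(75)*cos^2(75) = 0.0625
1/G12 - 2*nu12/E1 = 1/5 - 2*0.32/152 = 0.195789 GPa^-1
1/Ex = 0.004487/152 + 0.870513/9 + 0.195789*0.0625 = 0.10899 GPa^-1
Ex = 9.18 GPa

9.18 GPa


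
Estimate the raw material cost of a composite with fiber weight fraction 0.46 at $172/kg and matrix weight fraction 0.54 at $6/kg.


Cost = cost_f*Wf + cost_m*Wm = 172*0.46 + 6*0.54 = $82.36/kg

$82.36/kg


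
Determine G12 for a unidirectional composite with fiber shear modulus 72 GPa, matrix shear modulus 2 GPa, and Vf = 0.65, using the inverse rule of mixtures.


1/G12 = Vf/Gf + (1-Vf)/Gm = 0.65/72 + 0.35/2
G12 = 5.43 GPa

5.43 GPa


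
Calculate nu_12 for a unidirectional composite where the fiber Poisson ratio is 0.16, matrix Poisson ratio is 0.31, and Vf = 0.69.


nu_12 = nu_f*Vf + nu_m*(1-Vf) = 0.16*0.69 + 0.31*0.31 = 0.2065

0.2065


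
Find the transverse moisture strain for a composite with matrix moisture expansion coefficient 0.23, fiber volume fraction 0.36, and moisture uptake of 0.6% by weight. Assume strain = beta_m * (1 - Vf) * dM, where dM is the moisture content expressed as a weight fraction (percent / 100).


dM = 0.6/100 = 0.006
strain = beta_m * (1-Vf) * dM = 0.23 * 0.64 * 0.006 = 0.0008832

0.0008832


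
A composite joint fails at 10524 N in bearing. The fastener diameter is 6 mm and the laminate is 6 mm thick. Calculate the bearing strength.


sigma_br = F/(d*h) = 10524/(6*6) = 292.3 MPa

292.3 MPa


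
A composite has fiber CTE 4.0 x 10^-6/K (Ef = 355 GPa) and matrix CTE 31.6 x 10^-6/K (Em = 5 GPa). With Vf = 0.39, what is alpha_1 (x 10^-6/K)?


E1 = Ef*Vf + Em*(1-Vf) = 141.5
alpha_1 = (alpha_f*Ef*Vf + alpha_m*Em*(1-Vf))/E1 = 4.59 x 10^-6/K

4.59 x 10^-6/K


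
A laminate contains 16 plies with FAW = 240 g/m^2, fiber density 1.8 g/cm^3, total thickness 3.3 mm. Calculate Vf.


Vf = n * FAW / (rho_f * h * 1000) = 16 * 240 / (1.8 * 3.3 * 1000) = 0.6465

0.6465


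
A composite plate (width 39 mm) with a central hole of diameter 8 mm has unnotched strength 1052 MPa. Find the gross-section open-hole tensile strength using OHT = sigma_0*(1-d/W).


OHT = sigma_0*(1-d/W) = 1052*(1-8/39) = 836.2 MPa

836.2 MPa


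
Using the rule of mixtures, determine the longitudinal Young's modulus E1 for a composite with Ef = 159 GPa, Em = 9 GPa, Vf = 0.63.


E1 = Ef*Vf + Em*(1-Vf) = 159*0.63 + 9*0.37 = 103.5 GPa

103.5 GPa


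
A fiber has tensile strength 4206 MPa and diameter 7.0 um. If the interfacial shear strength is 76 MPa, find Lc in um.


Lc = sigma_f * d / (2 * tau_i) = 4206 * 7.0 / (2 * 76) = 193.7 um

193.7 um


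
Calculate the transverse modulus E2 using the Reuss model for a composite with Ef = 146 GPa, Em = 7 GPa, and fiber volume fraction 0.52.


1/E2 = Vf/Ef + (1-Vf)/Em = 0.52/146 + 0.48/7
E2 = 13.86 GPa

13.86 GPa


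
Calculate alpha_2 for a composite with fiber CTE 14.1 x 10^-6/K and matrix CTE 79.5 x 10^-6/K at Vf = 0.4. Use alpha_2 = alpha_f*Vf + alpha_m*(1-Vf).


alpha_2 = alpha_f*Vf + alpha_m*(1-Vf) = 14.1*0.4 + 79.5*0.6 = 53.3 x 10^-6/K

53.3 x 10^-6/K


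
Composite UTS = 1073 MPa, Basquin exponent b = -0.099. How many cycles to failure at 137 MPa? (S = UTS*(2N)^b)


N = 0.5 * (S/UTS)^(1/b) = 0.5 * (137/1073)^(1/-0.099) = 5.3463e+08 cycles

5.3463e+08 cycles


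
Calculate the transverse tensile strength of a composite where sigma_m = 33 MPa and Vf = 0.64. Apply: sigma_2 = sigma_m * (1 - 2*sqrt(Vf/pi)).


factor = 1 - 2*sqrt(0.64/pi) = 0.0973
sigma_2 = 33 * 0.0973 = 3.21 MPa

3.21 MPa


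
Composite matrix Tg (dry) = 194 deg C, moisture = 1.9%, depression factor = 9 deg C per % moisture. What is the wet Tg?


Tg_wet = Tg_dry - k*moisture = 194 - 9*1.9 = 176.9 deg C

176.9 deg C


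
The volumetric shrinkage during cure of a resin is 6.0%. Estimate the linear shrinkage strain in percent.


Linear shrinkage ≈ vol_shrink/3 = 6.0/3 = 2.0%

2.0%


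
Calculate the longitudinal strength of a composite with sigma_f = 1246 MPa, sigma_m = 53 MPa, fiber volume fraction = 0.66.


sigma_1 = sigma_f*Vf + sigma_m*(1-Vf) = 1246*0.66 + 53*0.34 = 840.4 MPa

840.4 MPa


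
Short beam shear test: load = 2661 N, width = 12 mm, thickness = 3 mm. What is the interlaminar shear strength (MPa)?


ILSS = 3F/(4bh) = 3*2661/(4*12*3) = 55.44 MPa

55.44 MPa


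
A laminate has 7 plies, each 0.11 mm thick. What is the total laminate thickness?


h = n * t_ply = 7 * 0.11 = 0.77 mm

0.77 mm


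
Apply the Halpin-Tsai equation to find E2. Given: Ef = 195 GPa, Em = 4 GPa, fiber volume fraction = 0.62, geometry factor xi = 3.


eta = (Ef/Em - 1)/(Ef/Em + xi) = (48.75 - 1)/(48.75 + 3) = 0.9227
E2 = Em*(1+xi*eta*Vf)/(1-eta*Vf) = 25.39 GPa

25.39 GPa


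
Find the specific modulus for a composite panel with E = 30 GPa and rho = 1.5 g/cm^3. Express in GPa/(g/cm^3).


Specific stiffness = E/rho = 30/1.5 = 20.0 GPa/(g/cm^3)

20.0 GPa/(g/cm^3)


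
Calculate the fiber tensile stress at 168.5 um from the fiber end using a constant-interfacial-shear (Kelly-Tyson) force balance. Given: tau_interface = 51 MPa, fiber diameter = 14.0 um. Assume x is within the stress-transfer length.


Force balance: sigma_f * (pi*d^2/4) = tau * (pi*d) * x  ->  sigma_f = 4 * tau * x / d
sigma_f = 4 * 51 * 168.5 / 14.0 = 2455.3 MPa

2455.3 MPa


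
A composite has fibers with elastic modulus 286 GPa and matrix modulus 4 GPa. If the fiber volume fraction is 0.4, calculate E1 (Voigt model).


E1 = Ef*Vf + Em*(1-Vf) = 286*0.4 + 4*0.6 = 116.8 GPa

116.8 GPa


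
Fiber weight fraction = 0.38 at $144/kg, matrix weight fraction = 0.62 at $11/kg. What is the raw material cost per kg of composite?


Cost = cost_f*Wf + cost_m*Wm = 144*0.38 + 11*0.62 = $61.54/kg

$61.54/kg


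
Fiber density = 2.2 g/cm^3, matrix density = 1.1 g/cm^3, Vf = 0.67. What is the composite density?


rho_c = rho_f*Vf + rho_m*(1-Vf) = 2.2*0.67 + 1.1*0.33 = 1.837 g/cm^3

1.837 g/cm^3


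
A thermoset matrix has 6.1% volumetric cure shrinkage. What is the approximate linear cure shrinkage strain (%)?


Linear shrinkage ≈ vol_shrink/3 = 6.1/3 = 2.033%

2.033%


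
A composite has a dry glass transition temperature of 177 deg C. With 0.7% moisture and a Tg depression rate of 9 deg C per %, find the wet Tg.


Tg_wet = Tg_dry - k*moisture = 177 - 9*0.7 = 170.7 deg C

170.7 deg C


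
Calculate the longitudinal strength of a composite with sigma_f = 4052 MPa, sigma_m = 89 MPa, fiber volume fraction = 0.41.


sigma_1 = sigma_f*Vf + sigma_m*(1-Vf) = 4052*0.41 + 89*0.59 = 1713.8 MPa

1713.8 MPa


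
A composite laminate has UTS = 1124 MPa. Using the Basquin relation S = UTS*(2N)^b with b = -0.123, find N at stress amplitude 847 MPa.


N = 0.5 * (S/UTS)^(1/b) = 0.5 * (847/1124)^(1/-0.123) = 4.9891 cycles

4.9891 cycles


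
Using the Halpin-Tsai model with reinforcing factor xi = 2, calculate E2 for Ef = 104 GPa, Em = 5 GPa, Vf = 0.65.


eta = (Ef/Em - 1)/(Ef/Em + xi) = (20.8 - 1)/(20.8 + 2) = 0.8684
E2 = Em*(1+xi*eta*Vf)/(1-eta*Vf) = 24.44 GPa

24.44 GPa


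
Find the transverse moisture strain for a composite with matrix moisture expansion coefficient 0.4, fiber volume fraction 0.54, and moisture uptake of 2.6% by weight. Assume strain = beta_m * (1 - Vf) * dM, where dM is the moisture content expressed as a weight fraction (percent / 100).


dM = 2.6/100 = 0.026
strain = beta_m * (1-Vf) * dM = 0.4 * 0.46 * 0.026 = 0.004784

0.004784


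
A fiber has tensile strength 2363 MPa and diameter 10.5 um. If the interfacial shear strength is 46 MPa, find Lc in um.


Lc = sigma_f * d / (2 * tau_i) = 2363 * 10.5 / (2 * 46) = 269.7 um

269.7 um


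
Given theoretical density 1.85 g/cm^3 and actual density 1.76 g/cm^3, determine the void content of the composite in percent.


Void% = (rho_theo - rho_actual)/rho_theo * 100 = (1.85 - 1.76)/1.85 * 100 = 4.86%

4.86%


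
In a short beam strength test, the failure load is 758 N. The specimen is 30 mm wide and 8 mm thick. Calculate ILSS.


ILSS = 3F/(4bh) = 3*758/(4*30*8) = 2.37 MPa

2.37 MPa


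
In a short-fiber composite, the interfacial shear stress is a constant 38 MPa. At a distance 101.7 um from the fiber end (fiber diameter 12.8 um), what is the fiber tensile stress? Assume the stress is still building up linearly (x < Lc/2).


Force balance: sigma_f * (pi*d^2/4) = tau * (pi*d) * x  ->  sigma_f = 4 * tau * x / d
sigma_f = 4 * 38 * 101.7 / 12.8 = 1207.7 MPa

1207.7 MPa


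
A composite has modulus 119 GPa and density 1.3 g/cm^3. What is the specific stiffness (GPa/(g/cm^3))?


Specific stiffness = E/rho = 119/1.3 = 91.5 GPa/(g/cm^3)

91.5 GPa/(g/cm^3)


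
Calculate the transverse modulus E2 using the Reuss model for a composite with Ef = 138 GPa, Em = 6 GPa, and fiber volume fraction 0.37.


1/E2 = Vf/Ef + (1-Vf)/Em = 0.37/138 + 0.63/6
E2 = 9.29 GPa

9.29 GPa


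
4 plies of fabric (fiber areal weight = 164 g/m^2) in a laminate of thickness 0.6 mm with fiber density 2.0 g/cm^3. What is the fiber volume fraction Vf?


Vf = n * FAW / (rho_f * h * 1000) = 4 * 164 / (2.0 * 0.6 * 1000) = 0.5467

0.5467


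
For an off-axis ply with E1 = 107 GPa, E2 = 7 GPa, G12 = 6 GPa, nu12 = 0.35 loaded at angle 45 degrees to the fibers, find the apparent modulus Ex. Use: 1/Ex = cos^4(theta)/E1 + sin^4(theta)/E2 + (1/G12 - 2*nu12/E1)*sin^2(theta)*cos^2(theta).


cos^4(45) = 0.25, sin^4(45) = 0.25, sin^2(45)*cos^2(45) = 0.25
1/G12 - 2*nu12/E1 = 1/6 - 2*0.35/107 = 0.160125 GPa^-1
1/Ex = 0.25/107 + 0.25/7 + 0.160125*0.25 = 0.0780819 GPa^-1
Ex = 12.81 GPa

12.81 GPa


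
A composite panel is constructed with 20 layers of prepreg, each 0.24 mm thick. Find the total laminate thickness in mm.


h = n * t_ply = 20 * 0.24 = 4.8 mm

4.8 mm


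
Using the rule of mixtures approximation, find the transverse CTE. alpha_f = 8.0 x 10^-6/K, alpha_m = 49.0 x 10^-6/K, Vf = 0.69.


alpha_2 = alpha_f*Vf + alpha_m*(1-Vf) = 8.0*0.69 + 49.0*0.31 = 20.7 x 10^-6/K

20.7 x 10^-6/K


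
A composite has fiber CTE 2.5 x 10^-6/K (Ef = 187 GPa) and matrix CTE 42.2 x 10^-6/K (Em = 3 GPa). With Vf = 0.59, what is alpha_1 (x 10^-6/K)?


E1 = Ef*Vf + Em*(1-Vf) = 111.56
alpha_1 = (alpha_f*Ef*Vf + alpha_m*Em*(1-Vf))/E1 = 2.94 x 10^-6/K

2.94 x 10^-6/K


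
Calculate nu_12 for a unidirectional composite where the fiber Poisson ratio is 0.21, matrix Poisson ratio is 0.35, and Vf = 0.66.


nu_12 = nu_f*Vf + nu_m*(1-Vf) = 0.21*0.66 + 0.35*0.34 = 0.2576

0.2576


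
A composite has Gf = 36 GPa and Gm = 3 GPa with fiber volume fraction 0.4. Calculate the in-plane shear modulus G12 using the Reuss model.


1/G12 = Vf/Gf + (1-Vf)/Gm = 0.4/36 + 0.6/3
G12 = 4.74 GPa

4.74 GPa


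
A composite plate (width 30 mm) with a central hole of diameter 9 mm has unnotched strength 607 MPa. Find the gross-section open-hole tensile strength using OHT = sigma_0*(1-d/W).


OHT = sigma_0*(1-d/W) = 607*(1-9/30) = 424.9 MPa

424.9 MPa


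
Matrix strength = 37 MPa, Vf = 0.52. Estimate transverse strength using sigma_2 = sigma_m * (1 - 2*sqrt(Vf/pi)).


factor = 1 - 2*sqrt(0.52/pi) = 0.1863
sigma_2 = 37 * 0.1863 = 6.89 MPa

6.89 MPa


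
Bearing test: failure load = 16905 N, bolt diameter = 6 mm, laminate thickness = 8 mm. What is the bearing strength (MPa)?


sigma_br = F/(d*h) = 16905/(6*8) = 352.2 MPa

352.2 MPa


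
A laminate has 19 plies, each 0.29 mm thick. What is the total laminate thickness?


h = n * t_ply = 19 * 0.29 = 5.51 mm

5.51 mm


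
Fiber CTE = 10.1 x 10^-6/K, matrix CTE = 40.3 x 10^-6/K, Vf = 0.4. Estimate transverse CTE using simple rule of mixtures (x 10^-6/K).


alpha_2 = alpha_f*Vf + alpha_m*(1-Vf) = 10.1*0.4 + 40.3*0.6 = 28.2 x 10^-6/K

28.2 x 10^-6/K


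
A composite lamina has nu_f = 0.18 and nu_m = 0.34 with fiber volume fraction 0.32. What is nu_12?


nu_12 = nu_f*Vf + nu_m*(1-Vf) = 0.18*0.32 + 0.34*0.68 = 0.2888

0.2888


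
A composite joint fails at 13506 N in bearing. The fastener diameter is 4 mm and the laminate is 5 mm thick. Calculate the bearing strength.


sigma_br = F/(d*h) = 13506/(4*5) = 675.3 MPa

675.3 MPa


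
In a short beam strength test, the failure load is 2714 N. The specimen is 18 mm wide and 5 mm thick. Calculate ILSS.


ILSS = 3F/(4bh) = 3*2714/(4*18*5) = 22.62 MPa

22.62 MPa


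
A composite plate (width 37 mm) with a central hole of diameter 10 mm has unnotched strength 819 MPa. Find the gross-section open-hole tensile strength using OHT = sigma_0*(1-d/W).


OHT = sigma_0*(1-d/W) = 819*(1-10/37) = 597.6 MPa

597.6 MPa


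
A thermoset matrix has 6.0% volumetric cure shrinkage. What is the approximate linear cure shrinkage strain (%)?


Linear shrinkage ≈ vol_shrink/3 = 6.0/3 = 2.0%

2.0%


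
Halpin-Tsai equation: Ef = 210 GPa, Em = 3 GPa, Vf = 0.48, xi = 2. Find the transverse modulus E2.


eta = (Ef/Em - 1)/(Ef/Em + xi) = (70.0 - 1)/(70.0 + 2) = 0.9583
E2 = Em*(1+xi*eta*Vf)/(1-eta*Vf) = 10.67 GPa

10.67 GPa


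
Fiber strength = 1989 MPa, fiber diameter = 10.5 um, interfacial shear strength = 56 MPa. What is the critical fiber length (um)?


Lc = sigma_f * d / (2 * tau_i) = 1989 * 10.5 / (2 * 56) = 186.5 um

186.5 um


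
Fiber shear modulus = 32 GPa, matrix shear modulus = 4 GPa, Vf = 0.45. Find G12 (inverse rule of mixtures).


1/G12 = Vf/Gf + (1-Vf)/Gm = 0.45/32 + 0.55/4
G12 = 6.6 GPa

6.6 GPa


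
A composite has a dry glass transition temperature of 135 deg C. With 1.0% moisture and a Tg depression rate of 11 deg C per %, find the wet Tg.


Tg_wet = Tg_dry - k*moisture = 135 - 11*1.0 = 124.0 deg C

124.0 deg C


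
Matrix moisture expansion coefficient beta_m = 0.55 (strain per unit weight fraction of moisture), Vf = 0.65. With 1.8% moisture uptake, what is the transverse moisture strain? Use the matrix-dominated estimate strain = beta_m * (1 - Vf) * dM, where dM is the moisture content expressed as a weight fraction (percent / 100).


dM = 1.8/100 = 0.018
strain = beta_m * (1-Vf) * dM = 0.55 * 0.35 * 0.018 = 0.003465

0.003465


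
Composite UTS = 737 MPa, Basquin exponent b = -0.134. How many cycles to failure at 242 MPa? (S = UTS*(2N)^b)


N = 0.5 * (S/UTS)^(1/b) = 0.5 * (242/737)^(1/-0.134) = 2033.8279 cycles

2033.8279 cycles


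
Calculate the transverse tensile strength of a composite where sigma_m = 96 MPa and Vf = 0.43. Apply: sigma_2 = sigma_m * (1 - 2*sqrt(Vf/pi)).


factor = 1 - 2*sqrt(0.43/pi) = 0.2601
sigma_2 = 96 * 0.2601 = 24.97 MPa

24.97 MPa


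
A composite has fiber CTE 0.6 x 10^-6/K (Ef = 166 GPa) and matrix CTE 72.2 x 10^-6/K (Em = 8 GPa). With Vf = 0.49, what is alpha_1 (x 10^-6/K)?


E1 = Ef*Vf + Em*(1-Vf) = 85.42
alpha_1 = (alpha_f*Ef*Vf + alpha_m*Em*(1-Vf))/E1 = 4.02 x 10^-6/K

4.02 x 10^-6/K


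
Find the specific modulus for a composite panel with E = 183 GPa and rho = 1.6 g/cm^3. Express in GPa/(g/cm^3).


Specific stiffness = E/rho = 183/1.6 = 114.4 GPa/(g/cm^3)

114.4 GPa/(g/cm^3)


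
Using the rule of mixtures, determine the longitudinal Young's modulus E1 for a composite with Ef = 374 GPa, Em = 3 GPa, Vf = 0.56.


E1 = Ef*Vf + Em*(1-Vf) = 374*0.56 + 3*0.44 = 210.76 GPa

210.76 GPa


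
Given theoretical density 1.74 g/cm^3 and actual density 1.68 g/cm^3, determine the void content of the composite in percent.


Void% = (rho_theo - rho_actual)/rho_theo * 100 = (1.74 - 1.68)/1.74 * 100 = 3.45%

3.45%


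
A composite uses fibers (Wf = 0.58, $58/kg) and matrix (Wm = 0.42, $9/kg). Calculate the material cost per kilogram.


Cost = cost_f*Wf + cost_m*Wm = 58*0.58 + 9*0.42 = $37.42/kg

$37.42/kg


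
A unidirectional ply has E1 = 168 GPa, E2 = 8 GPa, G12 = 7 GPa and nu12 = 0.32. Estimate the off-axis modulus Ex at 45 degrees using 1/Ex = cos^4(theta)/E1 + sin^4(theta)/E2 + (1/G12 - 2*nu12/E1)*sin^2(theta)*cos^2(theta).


cos^4(45) = 0.25, sin^4(45) = 0.25, sin^2(45)*cos^2(45) = 0.25
1/G12 - 2*nu12/E1 = 1/7 - 2*0.32/168 = 0.139048 GPa^-1
1/Ex = 0.25/168 + 0.25/8 + 0.139048*0.25 = 0.0675 GPa^-1
Ex = 14.81 GPa

14.81 GPa


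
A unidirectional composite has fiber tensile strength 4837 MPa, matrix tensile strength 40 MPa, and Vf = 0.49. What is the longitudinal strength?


sigma_1 = sigma_f*Vf + sigma_m*(1-Vf) = 4837*0.49 + 40*0.51 = 2390.5 MPa

2390.5 MPa


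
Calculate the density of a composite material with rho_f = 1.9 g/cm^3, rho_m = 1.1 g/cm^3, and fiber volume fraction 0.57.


rho_c = rho_f*Vf + rho_m*(1-Vf) = 1.9*0.57 + 1.1*0.43 = 1.556 g/cm^3

1.556 g/cm^3


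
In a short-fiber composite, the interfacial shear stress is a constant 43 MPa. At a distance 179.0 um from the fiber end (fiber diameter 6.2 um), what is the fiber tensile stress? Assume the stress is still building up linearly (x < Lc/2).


Force balance: sigma_f * (pi*d^2/4) = tau * (pi*d) * x  ->  sigma_f = 4 * tau * x / d
sigma_f = 4 * 43 * 179.0 / 6.2 = 4965.8 MPa

4965.8 MPa


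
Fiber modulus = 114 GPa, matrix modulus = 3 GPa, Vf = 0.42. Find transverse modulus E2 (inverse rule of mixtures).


1/E2 = Vf/Ef + (1-Vf)/Em = 0.42/114 + 0.58/3
E2 = 5.08 GPa

5.08 GPa


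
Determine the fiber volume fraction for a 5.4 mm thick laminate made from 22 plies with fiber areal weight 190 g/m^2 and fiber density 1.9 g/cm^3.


Vf = n * FAW / (rho_f * h * 1000) = 22 * 190 / (1.9 * 5.4 * 1000) = 0.4074

0.4074


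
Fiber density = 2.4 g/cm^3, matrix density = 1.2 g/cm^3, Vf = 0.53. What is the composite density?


rho_c = rho_f*Vf + rho_m*(1-Vf) = 2.4*0.53 + 1.2*0.47 = 1.836 g/cm^3

1.836 g/cm^3


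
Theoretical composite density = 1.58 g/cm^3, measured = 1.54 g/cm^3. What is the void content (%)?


Void% = (rho_theo - rho_actual)/rho_theo * 100 = (1.58 - 1.54)/1.58 * 100 = 2.53%

2.53%


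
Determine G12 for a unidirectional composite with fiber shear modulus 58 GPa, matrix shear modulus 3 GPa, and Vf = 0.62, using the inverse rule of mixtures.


1/G12 = Vf/Gf + (1-Vf)/Gm = 0.62/58 + 0.38/3
G12 = 7.28 GPa

7.28 GPa


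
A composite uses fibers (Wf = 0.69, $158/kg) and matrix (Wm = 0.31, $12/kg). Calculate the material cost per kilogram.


Cost = cost_f*Wf + cost_m*Wm = 158*0.69 + 12*0.31 = $112.74/kg

$112.74/kg


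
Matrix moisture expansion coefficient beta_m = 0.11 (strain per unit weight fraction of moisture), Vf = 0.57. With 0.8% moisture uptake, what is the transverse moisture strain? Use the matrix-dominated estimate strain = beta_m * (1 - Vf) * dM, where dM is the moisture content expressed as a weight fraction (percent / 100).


dM = 0.8/100 = 0.008
strain = beta_m * (1-Vf) * dM = 0.11 * 0.43 * 0.008 = 0.0003784

0.0003784


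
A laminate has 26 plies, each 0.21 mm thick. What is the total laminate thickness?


h = n * t_ply = 26 * 0.21 = 5.46 mm

5.46 mm


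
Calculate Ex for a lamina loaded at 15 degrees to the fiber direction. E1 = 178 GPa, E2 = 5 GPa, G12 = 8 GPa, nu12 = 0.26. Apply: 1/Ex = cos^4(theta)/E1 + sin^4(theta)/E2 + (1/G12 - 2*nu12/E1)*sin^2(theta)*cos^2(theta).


cos^4(15) = 0.870513, sin^4(15) = 0.004487, sin^2(15)*cos^2(15) = 0.0625
1/G12 - 2*nu12/E1 = 1/8 - 2*0.26/178 = 0.122079 GPa^-1
1/Ex = 0.870513/178 + 0.004487/5 + 0.122079*0.0625 = 0.0134179 GPa^-1
Ex = 74.53 GPa

74.53 GPa


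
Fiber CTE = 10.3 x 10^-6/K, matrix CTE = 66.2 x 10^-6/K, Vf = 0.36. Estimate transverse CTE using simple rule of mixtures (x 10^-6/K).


alpha_2 = alpha_f*Vf + alpha_m*(1-Vf) = 10.3*0.36 + 66.2*0.64 = 46.1 x 10^-6/K

46.1 x 10^-6/K
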